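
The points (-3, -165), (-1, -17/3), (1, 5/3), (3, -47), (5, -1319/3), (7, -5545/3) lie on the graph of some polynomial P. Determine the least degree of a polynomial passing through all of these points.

4

Forward differences of the values at s = -3, -1, 1, 3, 5, 7:
  P  : -165  -17/3  5/3  -47  -1319/3  -5545/3
  Δ  : 478/3  22/3  -146/3  -1178/3  -4226/3
  Δ^2: -152  -56  -344  -1016
  Δ^3: 96  -288  -672
  Δ^4: -384  -384
  Δ^5: 0
The fourth differences are constant (-384) and nonzero, while all higher differences vanish, so the minimal degree is 4.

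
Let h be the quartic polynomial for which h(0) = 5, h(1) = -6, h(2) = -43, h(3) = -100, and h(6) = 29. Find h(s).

Write h(s) = as^4 + bs^3 + cs^2 + ds + e. Substituting each data point gives a linear system:
  e = 5
  a + b + c + d + e = -6
  16a + 8b + 4c + 2d + e = -43
  81a + 27b + 9c + 3d + e = -100
  1296a + 216b + 36c + 6d + e = 29
Solving the system yields a = 1, b = -5, c = -5, d = -2, e = 5.
So h(s) = s^4 - 5s^3 - 5s^2 - 2s + 5.
Check: h(3) = -100. ✓

h(s) = s^4 - 5s^3 - 5s^2 - 2s + 5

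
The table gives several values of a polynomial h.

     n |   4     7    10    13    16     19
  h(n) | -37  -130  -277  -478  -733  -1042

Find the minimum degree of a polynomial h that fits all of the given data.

Forward differences of the values at n = 4, 7, 10, 13, 16, 19:
  h  : -37  -130  -277  -478  -733  -1042
  Δ  : -93  -147  -201  -255  -309
  Δ^2: -54  -54  -54  -54
  Δ^3: 0  0  0
  Δ^4: 0  0
  Δ^5: 0
The second differences are constant (-54) and nonzero, while all higher differences vanish, so the minimal degree is 2.

2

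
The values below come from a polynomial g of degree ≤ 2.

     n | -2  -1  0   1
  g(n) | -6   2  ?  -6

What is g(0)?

The 3 known points determine the degree-2 polynomial uniquely.
Write g(n) = an^2 + bn + c. Substituting each data point gives a linear system:
  4a - 2b + c = -6
  a - b + c = 2
  a + b + c = -6
Solving the system yields a = -4, b = -4, c = 2.
So g(n) = -4n^2 - 4n + 2.
Then g(0) = 2.

2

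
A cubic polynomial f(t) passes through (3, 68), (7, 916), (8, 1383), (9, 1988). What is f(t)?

f(t) = 3t^3 - 3t^2 + 5t - 1

Write f(t) = at^3 + bt^2 + ct + d. Substituting each data point gives a linear system:
  27a + 9b + 3c + d = 68
  343a + 49b + 7c + d = 916
  512a + 64b + 8c + d = 1383
  729a + 81b + 9c + d = 1988
Solving the system yields a = 3, b = -3, c = 5, d = -1.
So f(t) = 3t^3 - 3t^2 + 5t - 1.
Check: f(7) = 916. ✓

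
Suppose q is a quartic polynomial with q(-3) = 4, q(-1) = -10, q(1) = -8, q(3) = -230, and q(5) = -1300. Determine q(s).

q(s) = -s^4 - 5s^3 - 3s^2 + 6s - 5

Write q(s) = as^4 + bs^3 + cs^2 + ds + e. Substituting each data point gives a linear system:
  81a - 27b + 9c - 3d + e = 4
  a - b + c - d + e = -10
  a + b + c + d + e = -8
  81a + 27b + 9c + 3d + e = -230
  625a + 125b + 25c + 5d + e = -1300
Solving the system yields a = -1, b = -5, c = -3, d = 6, e = -5.
So q(s) = -s^4 - 5s^3 - 3s^2 + 6s - 5.
Check: q(3) = -230. ✓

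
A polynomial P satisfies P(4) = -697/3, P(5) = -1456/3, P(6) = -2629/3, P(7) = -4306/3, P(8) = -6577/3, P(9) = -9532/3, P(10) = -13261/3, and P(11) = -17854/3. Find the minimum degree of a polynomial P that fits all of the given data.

Forward differences of the values at s = 4, 5, 6, 7, 8, 9, 10, 11:
  P  : -697/3  -1456/3  -2629/3  -4306/3  -6577/3  -9532/3  -13261/3  -17854/3
  Δ  : -253  -391  -559  -757  -985  -1243  -1531
  Δ^2: -138  -168  -198  -228  -258  -288
  Δ^3: -30  -30  -30  -30  -30
  Δ^4: 0  0  0  0
  Δ^5: 0  0  0
  Δ^6: 0  0
  Δ^7: 0
The third differences are constant (-30) and nonzero, while all higher differences vanish, so the minimal degree is 3.

3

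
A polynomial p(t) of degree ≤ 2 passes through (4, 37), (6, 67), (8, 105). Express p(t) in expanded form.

Write p(t) = at^2 + bt + c. Substituting each data point gives a linear system:
  16a + 4b + c = 37
  36a + 6b + c = 67
  64a + 8b + c = 105
Solving the system yields a = 1, b = 5, c = 1.
So p(t) = t² + 5t + 1.
Check: p(6) = 67. ✓

p(t) = t^2 + 5t + 1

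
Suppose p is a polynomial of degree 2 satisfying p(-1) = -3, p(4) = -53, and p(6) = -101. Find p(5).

-75

Using the Lagrange interpolation formula with nodes -1, 4, 6:
  L_0(t) = (t - 4)(t - 6) / 35
  L_1(t) = (t + 1)(t - 6) / -10
  L_2(t) = (t + 1)(t - 4) / 14
Then p(t) = -3·L_0(t) - 53·L_1(t) - 101·L_2(t).
Expanding and collecting terms gives p(t) = -2t^2 - 4t - 5.
Evaluating at t = 5: p(5) = -75.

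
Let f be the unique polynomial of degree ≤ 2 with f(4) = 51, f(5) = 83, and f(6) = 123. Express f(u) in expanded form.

Using the Lagrange interpolation formula with nodes 4, 5, 6:
  L_0(u) = (u - 5)(u - 6) / 2
  L_1(u) = (u - 4)(u - 6) / -1
  L_2(u) = (u - 4)(u - 5) / 2
Then f(u) = 51·L_0(u) + 83·L_1(u) + 123·L_2(u).
Expanding and collecting terms gives f(u) = 4u^2 - 4u + 3.
Check: f(5) = 83. ✓

f(u) = 4u^2 - 4u + 3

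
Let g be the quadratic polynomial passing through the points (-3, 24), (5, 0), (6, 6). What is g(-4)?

Using the Lagrange interpolation formula with nodes -3, 5, 6:
  L_0(u) = (u - 5)(u - 6) / 72
  L_1(u) = (u + 3)(u - 6) / -8
  L_2(u) = (u + 3)(u - 5) / 9
Then g(u) = 24·L_0(u) + 0·L_1(u) + 6·L_2(u).
Expanding and collecting terms gives g(u) = u² - 5u.
Evaluating at u = -4: g(-4) = 36.

36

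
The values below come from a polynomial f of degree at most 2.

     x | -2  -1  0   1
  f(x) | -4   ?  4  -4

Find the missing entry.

4

The 3 known points determine the degree-2 polynomial uniquely.
Write f(x) = ax^2 + bx + c. Substituting each data point gives a linear system:
  4a - 2b + c = -4
  c = 4
  a + b + c = -4
Solving the system yields a = -4, b = -4, c = 4.
So f(x) = -4x^2 - 4x + 4.
Then f(-1) = 4.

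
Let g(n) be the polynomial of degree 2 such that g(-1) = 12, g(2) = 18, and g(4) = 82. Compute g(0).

2

Write g(n) = an^2 + bn + c. Substituting each data point gives a linear system:
  a - b + c = 12
  4a + 2b + c = 18
  16a + 4b + c = 82
Solving the system yields a = 6, b = -4, c = 2.
So g(n) = 6n² - 4n + 2.
Then g(0) = 2.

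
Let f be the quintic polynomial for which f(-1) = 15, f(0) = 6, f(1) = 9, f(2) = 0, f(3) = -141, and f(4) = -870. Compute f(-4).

3954

Write f(n) = an^5 + bn^4 + cn^3 + dn^2 + en + k. Substituting each data point gives a linear system:
  -a + b - c + d - e + k = 15
  k = 6
  a + b + c + d + e + k = 9
  32a + 16b + 8c + 4d + 2e + k = 0
  243a + 81b + 27c + 9d + 3e + k = -141
  1024a + 256b + 64c + 16d + 4e + k = -870
Solving the system yields a = -2, b = 6, c = -6, d = 0, e = 5, k = 6.
So f(n) = -2n^5 + 6n^4 - 6n^3 + 5n + 6.
Then f(-4) = 3954.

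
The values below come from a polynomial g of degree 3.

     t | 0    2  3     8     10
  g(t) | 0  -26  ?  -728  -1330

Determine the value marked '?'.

-63

The 4 known points determine the degree-3 polynomial uniquely.
Write g(t) = at^3 + bt^2 + ct + d. Substituting each data point gives a linear system:
  d = 0
  8a + 4b + 2c + d = -26
  512a + 64b + 8c + d = -728
  1000a + 100b + 10c + d = -1330
Solving the system yields a = -1, b = -3, c = -3, d = 0.
So g(t) = -t³ - 3t² - 3t.
Then g(3) = -63.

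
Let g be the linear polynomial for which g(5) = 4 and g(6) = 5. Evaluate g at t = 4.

Write g(t) = at + b. Substituting each data point gives a linear system:
  5a + b = 4
  6a + b = 5
Solving the system yields a = 1, b = -1.
So g(t) = t - 1.
Then g(4) = 3.

3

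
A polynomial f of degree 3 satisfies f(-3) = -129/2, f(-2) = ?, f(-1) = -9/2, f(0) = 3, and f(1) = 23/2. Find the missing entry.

-23

The 4 known points determine the degree-3 polynomial uniquely.
Write f(u) = au^3 + bu^2 + cu + d. Substituting each data point gives a linear system:
  -27a + 9b - 3c + d = -129/2
  -a + b - c + d = -9/2
  d = 3
  a + b + c + d = 23/2
Solving the system yields a = 2, b = 1/2, c = 6, d = 3.
So f(u) = 2u^3 + (1/2)u^2 + 6u + 3.
Then f(-2) = -23.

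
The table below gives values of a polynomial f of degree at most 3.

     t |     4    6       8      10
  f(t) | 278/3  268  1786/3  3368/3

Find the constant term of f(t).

Write f(t) = at^3 + bt^2 + ct + d. Substituting each data point gives a linear system:
  64a + 16b + 4c + d = 278/3
  216a + 36b + 6c + d = 268
  512a + 64b + 8c + d = 1786/3
  1000a + 100b + 10c + d = 3368/3
Solving the system yields a = 1, b = 1, c = 5/3, d = 6.
So f(t) = t^3 + t^2 + (5/3)t + 6.
The constant term is 6.

6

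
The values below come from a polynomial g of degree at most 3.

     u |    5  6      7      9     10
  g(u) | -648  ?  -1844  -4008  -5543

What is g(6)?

The 4 known points determine the degree-3 polynomial uniquely.
Write g(u) = au^3 + bu^2 + cu + d. Substituting each data point gives a linear system:
  125a + 25b + 5c + d = -648
  343a + 49b + 7c + d = -1844
  729a + 81b + 9c + d = -4008
  1000a + 100b + 10c + d = -5543
Solving the system yields a = -6, b = 5, c = -4, d = -3.
So g(u) = -6u³ + 5u² - 4u - 3.
Then g(6) = -1143.

-1143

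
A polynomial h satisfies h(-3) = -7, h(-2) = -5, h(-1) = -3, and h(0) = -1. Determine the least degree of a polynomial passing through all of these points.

Forward differences of the values at x = -3, -2, -1, 0:
  h  : -7  -5  -3  -1
  Δ  : 2  2  2
  Δ^2: 0  0
  Δ^3: 0
The first differences are constant (2) and nonzero, while all higher differences vanish, so the minimal degree is 1.

1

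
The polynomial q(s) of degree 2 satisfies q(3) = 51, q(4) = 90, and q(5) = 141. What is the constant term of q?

6

Write q(s) = as^2 + bs + c. Substituting each data point gives a linear system:
  9a + 3b + c = 51
  16a + 4b + c = 90
  25a + 5b + c = 141
Solving the system yields a = 6, b = -3, c = 6.
So q(s) = 6s^2 - 3s + 6.
The constant term is 6.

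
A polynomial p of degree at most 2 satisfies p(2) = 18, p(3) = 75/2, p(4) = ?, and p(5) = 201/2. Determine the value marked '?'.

65

On equispaced nodes a degree-2 polynomial has vanishing third forward difference, so
  - p(2) + 3·p(3) - 3·p(4) + p(5) = 0.
Substituting the known values and solving for p(4):
  -3·p(4) = -195
  p(4) = 65.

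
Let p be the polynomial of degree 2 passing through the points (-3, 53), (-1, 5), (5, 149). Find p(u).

Using the Lagrange interpolation formula with nodes -3, -1, 5:
  L_0(u) = (u + 1)(u - 5) / 16
  L_1(u) = (u + 3)(u - 5) / -12
  L_2(u) = (u + 3)(u + 1) / 48
Then p(u) = 53·L_0(u) + 5·L_1(u) + 149·L_2(u).
Expanding and collecting terms gives p(u) = 6u^2 - 1.
Check: p(-1) = 5. ✓

p(u) = 6u^2 - 1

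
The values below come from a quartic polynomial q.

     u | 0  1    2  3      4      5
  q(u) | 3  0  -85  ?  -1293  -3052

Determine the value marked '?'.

-426

On equispaced nodes a degree-4 polynomial has vanishing fifth forward difference, so
  - q(0) + 5·q(1) - 10·q(2) + 10·q(3) - 5·q(4) + q(5) = 0.
Substituting the known values and solving for q(3):
  10·q(3) = -4260
  q(3) = -426.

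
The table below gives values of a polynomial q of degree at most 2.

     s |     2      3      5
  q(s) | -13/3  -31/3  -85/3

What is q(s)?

Write q(s) = as^2 + bs + c. Substituting each data point gives a linear system:
  4a + 2b + c = -13/3
  9a + 3b + c = -31/3
  25a + 5b + c = -85/3
Solving the system yields a = -1, b = -1, c = 5/3.
So q(s) = -s^2 - s + 5/3.
Check: q(2) = -13/3. ✓

q(s) = -s^2 - s + 5/3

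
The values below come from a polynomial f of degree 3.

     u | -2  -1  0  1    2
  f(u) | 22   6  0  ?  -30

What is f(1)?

The 4 known points determine the degree-3 polynomial uniquely.
Write f(u) = au^3 + bu^2 + cu + d. Substituting each data point gives a linear system:
  -8a + 4b - 2c + d = 22
  -a + b - c + d = 6
  d = 0
  8a + 4b + 2c + d = -30
Solving the system yields a = -2, b = -1, c = -5, d = 0.
So f(u) = -2u^3 - u^2 - 5u.
Then f(1) = -8.

-8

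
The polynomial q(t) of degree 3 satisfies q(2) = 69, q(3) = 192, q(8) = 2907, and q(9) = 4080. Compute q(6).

Using the Lagrange interpolation formula with nodes 2, 3, 8, 9:
  L_0(t) = (t - 3)(t - 8)(t - 9) / -42
  L_1(t) = (t - 2)(t - 8)(t - 9) / 30
  L_2(t) = (t - 2)(t - 3)(t - 9) / -30
  L_3(t) = (t - 2)(t - 3)(t - 8) / 42
Then q(t) = 69·L_0(t) + 192·L_1(t) + 2907·L_2(t) + 4080·L_3(t).
Expanding and collecting terms gives q(t) = 5t³ + 5t² + 3t + 3.
Evaluating at t = 6: q(6) = 1281.

1281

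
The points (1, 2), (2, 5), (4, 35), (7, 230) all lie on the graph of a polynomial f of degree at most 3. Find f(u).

f(u) = u^3 - 3u^2 + 5u - 1

Using the Lagrange interpolation formula with nodes 1, 2, 4, 7:
  L_0(u) = (u - 2)(u - 4)(u - 7) / -18
  L_1(u) = (u - 1)(u - 4)(u - 7) / 10
  L_2(u) = (u - 1)(u - 2)(u - 7) / -18
  L_3(u) = (u - 1)(u - 2)(u - 4) / 90
Then f(u) = 2·L_0(u) + 5·L_1(u) + 35·L_2(u) + 230·L_3(u).
Expanding and collecting terms gives f(u) = u^3 - 3u^2 + 5u - 1.
Check: f(7) = 230. ✓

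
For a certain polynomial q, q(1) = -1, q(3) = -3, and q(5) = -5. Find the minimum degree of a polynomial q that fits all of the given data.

1

Divided differences on the nodes 1, 3, 5:
  order 0: -1  -3  -5
  order 1: -1  -1
  order 2: 0
The order-1 divided differences are all -1 (nonzero) and every higher order vanishes, so the data lies on a polynomial of degree exactly 1.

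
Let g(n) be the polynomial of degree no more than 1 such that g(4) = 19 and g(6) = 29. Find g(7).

Write g(n) = an + b. Substituting each data point gives a linear system:
  4a + b = 19
  6a + b = 29
Solving the system yields a = 5, b = -1.
So g(n) = 5n - 1.
Then g(7) = 34.

34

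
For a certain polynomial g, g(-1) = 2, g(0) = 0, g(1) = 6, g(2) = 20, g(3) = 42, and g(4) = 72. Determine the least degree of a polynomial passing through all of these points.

2

Forward differences of the values at x = -1, 0, 1, 2, 3, 4:
  g  : 2  0  6  20  42  72
  Δ  : -2  6  14  22  30
  Δ^2: 8  8  8  8
  Δ^3: 0  0  0
  Δ^4: 0  0
  Δ^5: 0
The second differences are constant (8) and nonzero, while all higher differences vanish, so the minimal degree is 2.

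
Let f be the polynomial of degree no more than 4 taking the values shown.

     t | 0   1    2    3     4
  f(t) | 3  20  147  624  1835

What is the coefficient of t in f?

Write f(t) = at^4 + bt^3 + ct^2 + dt + e. Substituting each data point gives a linear system:
  e = 3
  a + b + c + d + e = 20
  16a + 8b + 4c + 2d + e = 147
  81a + 27b + 9c + 3d + e = 624
  256a + 64b + 16c + 4d + e = 1835
Solving the system yields a = 6, b = 4, c = 1, d = 6, e = 3.
So f(t) = 6t⁴ + 4t³ + t² + 6t + 3.
The coefficient of t is 6.

6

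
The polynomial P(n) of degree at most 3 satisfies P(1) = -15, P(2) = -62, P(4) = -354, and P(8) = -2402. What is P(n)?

Using the Lagrange interpolation formula with nodes 1, 2, 4, 8:
  L_0(n) = (n - 2)(n - 4)(n - 8) / -21
  L_1(n) = (n - 1)(n - 4)(n - 8) / 12
  L_2(n) = (n - 1)(n - 2)(n - 8) / -24
  L_3(n) = (n - 1)(n - 2)(n - 4) / 168
Then P(n) = -15·L_0(n) - 62·L_1(n) - 354·L_2(n) - 2402·L_3(n).
Expanding and collecting terms gives P(n) = -4n^3 - 5n^2 - 4n - 2.
Check: P(2) = -62. ✓

P(n) = -4n^3 - 5n^2 - 4n - 2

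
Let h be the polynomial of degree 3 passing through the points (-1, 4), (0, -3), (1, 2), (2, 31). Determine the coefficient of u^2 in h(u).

Write h(u) = au^3 + bu^2 + cu + d. Substituting each data point gives a linear system:
  -a + b - c + d = 4
  d = -3
  a + b + c + d = 2
  8a + 4b + 2c + d = 31
Solving the system yields a = 2, b = 6, c = -3, d = -3.
So h(u) = 2u^3 + 6u^2 - 3u - 3.
The coefficient of u^2 is 6.

6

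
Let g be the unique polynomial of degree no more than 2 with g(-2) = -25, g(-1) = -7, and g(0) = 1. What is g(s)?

g(s) = -5s^2 + 3s + 1

Write g(s) = as^2 + bs + c. Substituting each data point gives a linear system:
  4a - 2b + c = -25
  a - b + c = -7
  c = 1
Solving the system yields a = -5, b = 3, c = 1.
So g(s) = -5s^2 + 3s + 1.
Check: g(-1) = -7. ✓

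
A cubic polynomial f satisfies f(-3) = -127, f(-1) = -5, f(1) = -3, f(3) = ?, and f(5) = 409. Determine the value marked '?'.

71

The 4 known points determine the degree-3 polynomial uniquely.
Write f(s) = as^3 + bs^2 + cs + d. Substituting each data point gives a linear system:
  -27a + 9b - 3c + d = -127
  -a + b - c + d = -5
  a + b + c + d = -3
  125a + 25b + 5c + d = 409
Solving the system yields a = 4, b = -3, c = -3, d = -1.
So f(s) = 4s^3 - 3s^2 - 3s - 1.
Then f(3) = 71.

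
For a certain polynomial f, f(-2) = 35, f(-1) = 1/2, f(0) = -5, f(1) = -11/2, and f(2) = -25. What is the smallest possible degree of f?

Forward differences of the values at n = -2, -1, 0, 1, 2:
  f  : 35  1/2  -5  -11/2  -25
  Δ  : -69/2  -11/2  -1/2  -39/2
  Δ^2: 29  5  -19
  Δ^3: -24  -24
  Δ^4: 0
The third differences are constant (-24) and nonzero, while all higher differences vanish, so the minimal degree is 3.

3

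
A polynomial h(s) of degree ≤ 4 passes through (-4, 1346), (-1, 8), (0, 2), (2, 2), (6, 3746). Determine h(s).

h(s) = 4s^4 - 6s^3 - 4s^2 + 2

Write h(s) = as^4 + bs^3 + cs^2 + ds + e. Substituting each data point gives a linear system:
  256a - 64b + 16c - 4d + e = 1346
  a - b + c - d + e = 8
  e = 2
  16a + 8b + 4c + 2d + e = 2
  1296a + 216b + 36c + 6d + e = 3746
Solving the system yields a = 4, b = -6, c = -4, d = 0, e = 2.
So h(s) = 4s⁴ - 6s³ - 4s² + 2.
Check: h(0) = 2. ✓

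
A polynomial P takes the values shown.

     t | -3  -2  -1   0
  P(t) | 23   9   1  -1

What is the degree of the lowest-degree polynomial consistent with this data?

Forward differences of the values at t = -3, -2, -1, 0:
  P  : 23  9  1  -1
  Δ  : -14  -8  -2
  Δ^2: 6  6
  Δ^3: 0
The second differences are constant (6) and nonzero, while all higher differences vanish, so the minimal degree is 2.

2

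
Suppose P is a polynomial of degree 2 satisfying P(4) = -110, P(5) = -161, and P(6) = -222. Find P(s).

Write P(s) = as^2 + bs + c. Substituting each data point gives a linear system:
  16a + 4b + c = -110
  25a + 5b + c = -161
  36a + 6b + c = -222
Solving the system yields a = -5, b = -6, c = -6.
So P(s) = -5s^2 - 6s - 6.
Check: P(4) = -110. ✓

P(s) = -5s^2 - 6s - 6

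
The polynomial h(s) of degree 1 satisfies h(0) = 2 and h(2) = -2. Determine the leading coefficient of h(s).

Write h(s) = as + b. Substituting each data point gives a linear system:
  b = 2
  2a + b = -2
Solving the system yields a = -2, b = 2.
So h(s) = -2s + 2.
The leading coefficient is -2.

-2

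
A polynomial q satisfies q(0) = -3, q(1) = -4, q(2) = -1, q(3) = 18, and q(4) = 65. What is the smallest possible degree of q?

Forward differences of the values at n = 0, 1, 2, 3, 4:
  q  : -3  -4  -1  18  65
  Δ  : -1  3  19  47
  Δ^2: 4  16  28
  Δ^3: 12  12
  Δ^4: 0
The third differences are constant (12) and nonzero, while all higher differences vanish, so the minimal degree is 3.

3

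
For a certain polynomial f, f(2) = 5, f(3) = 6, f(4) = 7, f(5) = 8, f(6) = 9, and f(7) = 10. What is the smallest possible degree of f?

1

Forward differences of the values at n = 2, 3, 4, 5, 6, 7:
  f  : 5  6  7  8  9  10
  Δ  : 1  1  1  1  1
  Δ^2: 0  0  0  0
  Δ^3: 0  0  0
  Δ^4: 0  0
  Δ^5: 0
The first differences are constant (1) and nonzero, while all higher differences vanish, so the minimal degree is 1.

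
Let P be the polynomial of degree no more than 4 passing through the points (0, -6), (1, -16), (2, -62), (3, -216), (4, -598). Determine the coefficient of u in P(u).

-4

Write P(u) = au^4 + bu^3 + cu^2 + du + e. Substituting each data point gives a linear system:
  e = -6
  a + b + c + d + e = -16
  16a + 8b + 4c + 2d + e = -62
  81a + 27b + 9c + 3d + e = -216
  256a + 64b + 16c + 4d + e = -598
Solving the system yields a = -2, b = 0, c = -4, d = -4, e = -6.
So P(u) = -2u^4 - 4u^2 - 4u - 6.
The coefficient of u is -4.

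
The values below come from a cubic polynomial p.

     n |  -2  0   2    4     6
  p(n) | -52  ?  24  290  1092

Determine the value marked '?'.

On equispaced nodes a degree-3 polynomial has vanishing fourth forward difference, so
  p(-2) - 4·p(0) + 6·p(2) - 4·p(4) + p(6) = 0.
Substituting the known values and solving for p(0):
  -4·p(0) = -24
  p(0) = 6.

6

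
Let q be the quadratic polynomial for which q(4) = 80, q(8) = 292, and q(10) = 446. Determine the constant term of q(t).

-4

Write q(t) = at^2 + bt + c. Substituting each data point gives a linear system:
  16a + 4b + c = 80
  64a + 8b + c = 292
  100a + 10b + c = 446
Solving the system yields a = 4, b = 5, c = -4.
So q(t) = 4t² + 5t - 4.
The constant term is -4.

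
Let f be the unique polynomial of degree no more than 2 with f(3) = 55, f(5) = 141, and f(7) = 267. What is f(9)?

433

Using the Lagrange interpolation formula with nodes 3, 5, 7:
  L_0(s) = (s - 5)(s - 7) / 8
  L_1(s) = (s - 3)(s - 7) / -4
  L_2(s) = (s - 3)(s - 5) / 8
Then f(s) = 55·L_0(s) + 141·L_1(s) + 267·L_2(s).
Expanding and collecting terms gives f(s) = 5s^2 + 3s + 1.
Evaluating at s = 9: f(9) = 433.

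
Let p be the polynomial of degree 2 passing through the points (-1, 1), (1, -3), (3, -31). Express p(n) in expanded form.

Write p(n) = an^2 + bn + c. Substituting each data point gives a linear system:
  a - b + c = 1
  a + b + c = -3
  9a + 3b + c = -31
Solving the system yields a = -3, b = -2, c = 2.
So p(n) = -3n^2 - 2n + 2.
Check: p(1) = -3. ✓

p(n) = -3n^2 - 2n + 2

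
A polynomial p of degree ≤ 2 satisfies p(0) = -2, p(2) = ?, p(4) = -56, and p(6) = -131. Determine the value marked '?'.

-13

On equispaced nodes a degree-2 polynomial has vanishing third forward difference, so
  - p(0) + 3·p(2) - 3·p(4) + p(6) = 0.
Substituting the known values and solving for p(2):
  3·p(2) = -39
  p(2) = -13.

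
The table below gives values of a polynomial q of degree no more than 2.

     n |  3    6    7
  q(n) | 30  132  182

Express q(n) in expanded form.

q(n) = 4n^2 - 2n

Write q(n) = an^2 + bn + c. Substituting each data point gives a linear system:
  9a + 3b + c = 30
  36a + 6b + c = 132
  49a + 7b + c = 182
Solving the system yields a = 4, b = -2, c = 0.
So q(n) = 4n^2 - 2n.
Check: q(7) = 182. ✓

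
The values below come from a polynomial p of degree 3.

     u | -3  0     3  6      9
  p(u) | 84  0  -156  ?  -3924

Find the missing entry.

-1194

On equispaced nodes a degree-3 polynomial has vanishing fourth forward difference, so
  p(-3) - 4·p(0) + 6·p(3) - 4·p(6) + p(9) = 0.
Substituting the known values and solving for p(6):
  -4·p(6) = 4776
  p(6) = -1194.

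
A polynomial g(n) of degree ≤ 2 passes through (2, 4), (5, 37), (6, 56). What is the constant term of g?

2

Write g(n) = an^2 + bn + c. Substituting each data point gives a linear system:
  4a + 2b + c = 4
  25a + 5b + c = 37
  36a + 6b + c = 56
Solving the system yields a = 2, b = -3, c = 2.
So g(n) = 2n² - 3n + 2.
The constant term is 2.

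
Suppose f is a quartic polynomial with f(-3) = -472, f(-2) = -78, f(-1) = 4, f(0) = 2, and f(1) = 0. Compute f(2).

-62

Using the Lagrange interpolation formula with nodes -3, -2, -1, 0, 1:
  L_0(x) = (x + 2)(x + 1)x(x - 1) / 24
  L_1(x) = (x + 3)(x + 1)x(x - 1) / -6
  L_2(x) = (x + 3)(x + 2)x(x - 1) / 4
  L_3(x) = (x + 3)(x + 2)(x + 1)(x - 1) / -6
  L_4(x) = (x + 3)(x + 2)(x + 1)x / 24
Then f(x) = -472·L_0(x) - 78·L_1(x) + 4·L_2(x) + 2·L_3(x) + 0·L_4(x).
Expanding and collecting terms gives f(x) = -6x^4 + 2x^3 + 6x^2 - 4x + 2.
Evaluating at x = 2: f(2) = -62.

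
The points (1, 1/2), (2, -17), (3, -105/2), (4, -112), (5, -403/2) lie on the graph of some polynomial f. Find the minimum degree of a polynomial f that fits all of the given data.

Forward differences of the values at n = 1, 2, 3, 4, 5:
  f  : 1/2  -17  -105/2  -112  -403/2
  Δ  : -35/2  -71/2  -119/2  -179/2
  Δ^2: -18  -24  -30
  Δ^3: -6  -6
  Δ^4: 0
The third differences are constant (-6) and nonzero, while all higher differences vanish, so the minimal degree is 3.

3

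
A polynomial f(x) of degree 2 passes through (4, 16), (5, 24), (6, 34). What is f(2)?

6

Forward differences of the values at x = 4, 5, 6:
  f  : 16  24  34
  Δ  : 8  10
  Δ^2: 2
The second differences are constant, confirming degree 2.
Interpolating (Newton forward form) and evaluating at x = 2 gives f(2) = 6.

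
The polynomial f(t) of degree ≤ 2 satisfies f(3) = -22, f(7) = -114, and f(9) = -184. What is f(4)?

Write f(t) = at^2 + bt + c. Substituting each data point gives a linear system:
  9a + 3b + c = -22
  49a + 7b + c = -114
  81a + 9b + c = -184
Solving the system yields a = -2, b = -3, c = 5.
So f(t) = -2t^2 - 3t + 5.
Then f(4) = -39.

-39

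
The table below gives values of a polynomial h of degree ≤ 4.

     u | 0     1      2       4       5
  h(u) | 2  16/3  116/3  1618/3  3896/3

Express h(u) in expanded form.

h(u) = 2u^4 + (1/3)u^3 + u + 2

Using the Lagrange interpolation formula with nodes 0, 1, 2, 4, 5:
  L_0(u) = (u - 1)(u - 2)(u - 4)(u - 5) / 40
  L_1(u) = u(u - 2)(u - 4)(u - 5) / -12
  L_2(u) = u(u - 1)(u - 4)(u - 5) / 12
  L_3(u) = u(u - 1)(u - 2)(u - 5) / -24
  L_4(u) = u(u - 1)(u - 2)(u - 4) / 60
Then h(u) = 2·L_0(u) + 16/3·L_1(u) + 116/3·L_2(u) + 1618/3·L_3(u) + 3896/3·L_4(u).
Expanding and collecting terms gives h(u) = 2u^4 + (1/3)u^3 + u + 2.
Check: h(1) = 16/3. ✓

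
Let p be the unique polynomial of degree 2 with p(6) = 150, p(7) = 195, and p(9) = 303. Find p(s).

Write p(s) = as^2 + bs + c. Substituting each data point gives a linear system:
  36a + 6b + c = 150
  49a + 7b + c = 195
  81a + 9b + c = 303
Solving the system yields a = 3, b = 6, c = 6.
So p(s) = 3s^2 + 6s + 6.
Check: p(9) = 303. ✓

p(s) = 3s^2 + 6s + 6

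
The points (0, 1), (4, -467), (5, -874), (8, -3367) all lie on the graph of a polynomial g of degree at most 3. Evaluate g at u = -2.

43

Using the Lagrange interpolation formula with nodes 0, 4, 5, 8:
  L_0(u) = (u - 4)(u - 5)(u - 8) / -160
  L_1(u) = u(u - 5)(u - 8) / 16
  L_2(u) = u(u - 4)(u - 8) / -15
  L_3(u) = u(u - 4)(u - 5) / 96
Then g(u) = 1·L_0(u) - 467·L_1(u) - 874·L_2(u) - 3367·L_3(u).
Expanding and collecting terms gives g(u) = -6u^3 - 4u^2 - 5u + 1.
Evaluating at u = -2: g(-2) = 43.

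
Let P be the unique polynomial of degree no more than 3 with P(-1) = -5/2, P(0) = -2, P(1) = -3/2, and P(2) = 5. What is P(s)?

P(s) = s^3 - (1/2)s - 2

Using the Lagrange interpolation formula with nodes -1, 0, 1, 2:
  L_0(s) = s(s - 1)(s - 2) / -6
  L_1(s) = (s + 1)(s - 1)(s - 2) / 2
  L_2(s) = (s + 1)s(s - 2) / -2
  L_3(s) = (s + 1)s(s - 1) / 6
Then P(s) = -5/2·L_0(s) - 2·L_1(s) - 3/2·L_2(s) + 5·L_3(s).
Expanding and collecting terms gives P(s) = s^3 - (1/2)s - 2.
Check: P(1) = -3/2. ✓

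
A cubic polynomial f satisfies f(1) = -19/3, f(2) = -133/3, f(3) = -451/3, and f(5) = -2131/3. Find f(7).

Write f(x) = ax^3 + bx^2 + cx + d. Substituting each data point gives a linear system:
  a + b + c + d = -19/3
  8a + 4b + 2c + d = -133/3
  27a + 9b + 3c + d = -451/3
  125a + 25b + 5c + d = -2131/3
Solving the system yields a = -6, b = 2, c = -2, d = -1/3.
So f(x) = -6x^3 + 2x^2 - 2x - 1/3.
Then f(7) = -5923/3.

-5923/3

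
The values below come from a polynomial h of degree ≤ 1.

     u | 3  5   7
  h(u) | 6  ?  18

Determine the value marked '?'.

The 2 known points determine the degree-1 polynomial uniquely.
Write h(u) = au + b. Substituting each data point gives a linear system:
  3a + b = 6
  7a + b = 18
Solving the system yields a = 3, b = -3.
So h(u) = 3u - 3.
Then h(5) = 12.

12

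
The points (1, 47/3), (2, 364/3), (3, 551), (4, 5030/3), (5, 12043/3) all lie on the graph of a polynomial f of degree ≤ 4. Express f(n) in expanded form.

Write f(n) = an^4 + bn^3 + cn^2 + dn + e. Substituting each data point gives a linear system:
  a + b + c + d + e = 47/3
  16a + 8b + 4c + 2d + e = 364/3
  81a + 27b + 9c + 3d + e = 551
  256a + 64b + 16c + 4d + e = 5030/3
  625a + 125b + 25c + 5d + e = 12043/3
Solving the system yields a = 6, b = 2, c = 0, d = 5/3, e = 6.
So f(n) = 6n⁴ + 2n³ + (5/3)n + 6.
Check: f(5) = 12043/3. ✓

f(n) = 6n^4 + 2n^3 + (5/3)n + 6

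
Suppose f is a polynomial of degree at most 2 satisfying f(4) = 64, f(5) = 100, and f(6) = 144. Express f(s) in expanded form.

Write f(s) = as^2 + bs + c. Substituting each data point gives a linear system:
  16a + 4b + c = 64
  25a + 5b + c = 100
  36a + 6b + c = 144
Solving the system yields a = 4, b = 0, c = 0.
So f(s) = 4s^2.
Check: f(5) = 100. ✓

f(s) = 4s^2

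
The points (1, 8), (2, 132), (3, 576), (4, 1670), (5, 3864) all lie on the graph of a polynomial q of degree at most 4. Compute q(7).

13952

Write q(u) = au^4 + bu^3 + cu^2 + du + e. Substituting each data point gives a linear system:
  a + b + c + d + e = 8
  16a + 8b + 4c + 2d + e = 132
  81a + 27b + 9c + 3d + e = 576
  256a + 64b + 16c + 4d + e = 1670
  625a + 125b + 25c + 5d + e = 3864
Solving the system yields a = 5, b = 5, c = 5, d = -1, e = -6.
So q(u) = 5u⁴ + 5u³ + 5u² - u - 6.
Then q(7) = 13952.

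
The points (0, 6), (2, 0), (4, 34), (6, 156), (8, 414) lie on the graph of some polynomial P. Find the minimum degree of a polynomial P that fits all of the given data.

3

Forward differences of the values at x = 0, 2, 4, 6, 8:
  P  : 6  0  34  156  414
  Δ  : -6  34  122  258
  Δ^2: 40  88  136
  Δ^3: 48  48
  Δ^4: 0
The third differences are constant (48) and nonzero, while all higher differences vanish, so the minimal degree is 3.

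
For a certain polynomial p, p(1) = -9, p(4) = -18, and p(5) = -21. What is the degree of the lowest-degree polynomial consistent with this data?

1

Divided differences on the nodes 1, 4, 5:
  order 0: -9  -18  -21
  order 1: -3  -3
  order 2: 0
The order-1 divided differences are all -3 (nonzero) and every higher order vanishes, so the data lies on a polynomial of degree exactly 1.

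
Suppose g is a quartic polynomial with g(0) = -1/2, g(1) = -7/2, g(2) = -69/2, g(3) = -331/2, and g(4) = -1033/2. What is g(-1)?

Forward differences of the values at u = 0, 1, 2, 3, 4:
  g  : -1/2  -7/2  -69/2  -331/2  -1033/2
  Δ  : -3  -31  -131  -351
  Δ^2: -28  -100  -220
  Δ^3: -72  -120
  Δ^4: -48
The fourth differences are constant, confirming degree 4.
Interpolating (Newton forward form) and evaluating at u = -1 gives g(-1) = -3/2.

-3/2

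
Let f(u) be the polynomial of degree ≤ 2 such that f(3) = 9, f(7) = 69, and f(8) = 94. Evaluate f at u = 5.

Write f(u) = au^2 + bu + c. Substituting each data point gives a linear system:
  9a + 3b + c = 9
  49a + 7b + c = 69
  64a + 8b + c = 94
Solving the system yields a = 2, b = -5, c = 6.
So f(u) = 2u^2 - 5u + 6.
Then f(5) = 31.

31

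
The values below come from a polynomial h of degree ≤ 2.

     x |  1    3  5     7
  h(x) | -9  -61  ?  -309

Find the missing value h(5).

-161

The 3 known points determine the degree-2 polynomial uniquely.
Write h(x) = ax^2 + bx + c. Substituting each data point gives a linear system:
  a + b + c = -9
  9a + 3b + c = -61
  49a + 7b + c = -309
Solving the system yields a = -6, b = -2, c = -1.
So h(x) = -6x² - 2x - 1.
Then h(5) = -161.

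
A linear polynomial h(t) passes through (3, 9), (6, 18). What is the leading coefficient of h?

Write h(t) = at + b. Substituting each data point gives a linear system:
  3a + b = 9
  6a + b = 18
Solving the system yields a = 3, b = 0.
So h(t) = 3t.
The leading coefficient is 3.

3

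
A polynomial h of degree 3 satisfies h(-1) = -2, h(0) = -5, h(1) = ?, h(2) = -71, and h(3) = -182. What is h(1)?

-20

On equispaced nodes a degree-3 polynomial has vanishing fourth forward difference, so
  h(-1) - 4·h(0) + 6·h(1) - 4·h(2) + h(3) = 0.
Substituting the known values and solving for h(1):
  6·h(1) = -120
  h(1) = -20.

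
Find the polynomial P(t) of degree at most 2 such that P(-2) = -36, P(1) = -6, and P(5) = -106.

P(t) = -5t^2 + 5t - 6

Write P(t) = at^2 + bt + c. Substituting each data point gives a linear system:
  4a - 2b + c = -36
  a + b + c = -6
  25a + 5b + c = -106
Solving the system yields a = -5, b = 5, c = -6.
So P(t) = -5t² + 5t - 6.
Check: P(-2) = -36. ✓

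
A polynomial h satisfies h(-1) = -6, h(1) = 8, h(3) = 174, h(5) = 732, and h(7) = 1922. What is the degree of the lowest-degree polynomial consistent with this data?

3

Forward differences of the values at u = -1, 1, 3, 5, 7:
  h  : -6  8  174  732  1922
  Δ  : 14  166  558  1190
  Δ^2: 152  392  632
  Δ^3: 240  240
  Δ^4: 0
The third differences are constant (240) and nonzero, while all higher differences vanish, so the minimal degree is 3.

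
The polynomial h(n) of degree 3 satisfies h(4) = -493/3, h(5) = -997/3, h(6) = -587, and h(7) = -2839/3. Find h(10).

Forward differences of the values at n = 4, 5, 6, 7:
  h  : -493/3  -997/3  -587  -2839/3
  Δ  : -168  -764/3  -1078/3
  Δ^2: -260/3  -314/3
  Δ^3: -18
The third differences are constant, confirming degree 3.
Interpolating (Newton forward form) and evaluating at n = 10 gives h(10) = -8497/3.

-8497/3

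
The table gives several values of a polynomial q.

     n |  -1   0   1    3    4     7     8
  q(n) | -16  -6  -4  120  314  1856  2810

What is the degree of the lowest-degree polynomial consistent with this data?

Divided differences on the nodes -1, 0, 1, 3, 4, 7, 8:
  order 0: -16  -6  -4  120  314  1856  2810
  order 1: 10  2  62  194  514  954
  order 2: -4  20  44  80  110
  order 3: 6  6  6  6
  order 4: 0  0  0
  order 5: 0  0
  order 6: 0
The order-3 divided differences are all 6 (nonzero) and every higher order vanishes, so the data lies on a polynomial of degree exactly 3.

3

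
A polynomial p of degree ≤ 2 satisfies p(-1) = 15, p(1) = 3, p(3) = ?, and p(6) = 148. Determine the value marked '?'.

The 3 known points determine the degree-2 polynomial uniquely.
Write p(u) = au^2 + bu + c. Substituting each data point gives a linear system:
  a - b + c = 15
  a + b + c = 3
  36a + 6b + c = 148
Solving the system yields a = 5, b = -6, c = 4.
So p(u) = 5u^2 - 6u + 4.
Then p(3) = 31.

31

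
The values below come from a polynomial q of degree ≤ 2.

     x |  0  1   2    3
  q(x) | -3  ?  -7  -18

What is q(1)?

-2

On equispaced nodes a degree-2 polynomial has vanishing third forward difference, so
  - q(0) + 3·q(1) - 3·q(2) + q(3) = 0.
Substituting the known values and solving for q(1):
  3·q(1) = -6
  q(1) = -2.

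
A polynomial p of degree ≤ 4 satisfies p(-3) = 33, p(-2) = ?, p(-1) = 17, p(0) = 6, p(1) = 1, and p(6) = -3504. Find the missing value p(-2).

The 5 known points determine the degree-4 polynomial uniquely.
Write p(t) = at^4 + bt^3 + ct^2 + dt + e. Substituting each data point gives a linear system:
  81a - 27b + 9c - 3d + e = 33
  a - b + c - d + e = 17
  e = 6
  a + b + c + d + e = 1
  1296a + 216b + 36c + 6d + e = -3504
Solving the system yields a = -2, b = -5, c = 5, d = -3, e = 6.
So p(t) = -2t^4 - 5t^3 + 5t^2 - 3t + 6.
Then p(-2) = 40.

40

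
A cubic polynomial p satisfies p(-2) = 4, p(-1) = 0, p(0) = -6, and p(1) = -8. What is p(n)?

Using the Lagrange interpolation formula with nodes -2, -1, 0, 1:
  L_0(n) = (n + 1)n(n - 1) / -6
  L_1(n) = (n + 2)n(n - 1) / 2
  L_2(n) = (n + 2)(n + 1)(n - 1) / -2
  L_3(n) = (n + 2)(n + 1)n / 6
Then p(n) = 4·L_0(n) + 0·L_1(n) - 6·L_2(n) - 8·L_3(n).
Expanding and collecting terms gives p(n) = n³ + 2n² - 5n - 6.
Check: p(-2) = 4. ✓

p(n) = n^3 + 2n^2 - 5n - 6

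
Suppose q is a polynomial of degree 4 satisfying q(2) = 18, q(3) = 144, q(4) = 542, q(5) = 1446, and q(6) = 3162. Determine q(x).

Write q(x) = ax^4 + bx^3 + cx^2 + dx + e. Substituting each data point gives a linear system:
  16a + 8b + 4c + 2d + e = 18
  81a + 27b + 9c + 3d + e = 144
  256a + 64b + 16c + 4d + e = 542
  625a + 125b + 25c + 5d + e = 1446
  1296a + 216b + 36c + 6d + e = 3162
Solving the system yields a = 3, b = -3, c = -2, d = -2, e = 6.
So q(x) = 3x^4 - 3x^3 - 2x^2 - 2x + 6.
Check: q(6) = 3162. ✓

q(x) = 3x^4 - 3x^3 - 2x^2 - 2x + 6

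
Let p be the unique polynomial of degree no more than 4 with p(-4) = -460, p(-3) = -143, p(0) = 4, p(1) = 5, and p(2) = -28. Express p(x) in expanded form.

p(x) = -2x^4 - x^3 + 4x + 4

Write p(x) = ax^4 + bx^3 + cx^2 + dx + e. Substituting each data point gives a linear system:
  256a - 64b + 16c - 4d + e = -460
  81a - 27b + 9c - 3d + e = -143
  e = 4
  a + b + c + d + e = 5
  16a + 8b + 4c + 2d + e = -28
Solving the system yields a = -2, b = -1, c = 0, d = 4, e = 4.
So p(x) = -2x⁴ - x³ + 4x + 4.
Check: p(-3) = -143. ✓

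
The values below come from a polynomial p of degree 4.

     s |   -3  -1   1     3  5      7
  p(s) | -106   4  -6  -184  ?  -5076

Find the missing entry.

On equispaced nodes a degree-4 polynomial has vanishing fifth forward difference, so
  - p(-3) + 5·p(-1) - 10·p(1) + 10·p(3) - 5·p(5) + p(7) = 0.
Substituting the known values and solving for p(5):
  -5·p(5) = 6730
  p(5) = -1346.

-1346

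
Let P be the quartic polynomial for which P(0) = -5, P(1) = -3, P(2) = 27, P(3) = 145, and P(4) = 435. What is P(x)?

P(x) = x^4 + 4x^3 - 5x^2 + 2x - 5

Write P(x) = ax^4 + bx^3 + cx^2 + dx + e. Substituting each data point gives a linear system:
  e = -5
  a + b + c + d + e = -3
  16a + 8b + 4c + 2d + e = 27
  81a + 27b + 9c + 3d + e = 145
  256a + 64b + 16c + 4d + e = 435
Solving the system yields a = 1, b = 4, c = -5, d = 2, e = -5.
So P(x) = x⁴ + 4x³ - 5x² + 2x - 5.
Check: P(4) = 435. ✓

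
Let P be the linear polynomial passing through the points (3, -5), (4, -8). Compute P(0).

4

Write P(s) = as + b. Substituting each data point gives a linear system:
  3a + b = -5
  4a + b = -8
Solving the system yields a = -3, b = 4.
So P(s) = -3s + 4.
Then P(0) = 4.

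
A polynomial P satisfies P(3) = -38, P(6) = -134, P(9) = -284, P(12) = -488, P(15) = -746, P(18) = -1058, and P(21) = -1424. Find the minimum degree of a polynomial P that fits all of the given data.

2

Forward differences of the values at t = 3, 6, 9, 12, 15, 18, 21:
  P  : -38  -134  -284  -488  -746  -1058  -1424
  Δ  : -96  -150  -204  -258  -312  -366
  Δ^2: -54  -54  -54  -54  -54
  Δ^3: 0  0  0  0
  Δ^4: 0  0  0
  Δ^5: 0  0
  Δ^6: 0
The second differences are constant (-54) and nonzero, while all higher differences vanish, so the minimal degree is 2.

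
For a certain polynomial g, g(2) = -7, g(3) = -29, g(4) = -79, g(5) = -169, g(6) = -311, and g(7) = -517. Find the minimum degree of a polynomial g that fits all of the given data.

Forward differences of the values at n = 2, 3, 4, 5, 6, 7:
  g  : -7  -29  -79  -169  -311  -517
  Δ  : -22  -50  -90  -142  -206
  Δ^2: -28  -40  -52  -64
  Δ^3: -12  -12  -12
  Δ^4: 0  0
  Δ^5: 0
The third differences are constant (-12) and nonzero, while all higher differences vanish, so the minimal degree is 3.

3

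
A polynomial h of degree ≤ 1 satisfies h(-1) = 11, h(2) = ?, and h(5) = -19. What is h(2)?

The 2 known points determine the degree-1 polynomial uniquely.
Write h(s) = as + b. Substituting each data point gives a linear system:
  -a + b = 11
  5a + b = -19
Solving the system yields a = -5, b = 6.
So h(s) = -5s + 6.
Then h(2) = -4.

-4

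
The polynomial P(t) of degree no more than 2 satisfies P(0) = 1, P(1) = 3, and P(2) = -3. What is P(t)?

Write P(t) = at^2 + bt + c. Substituting each data point gives a linear system:
  c = 1
  a + b + c = 3
  4a + 2b + c = -3
Solving the system yields a = -4, b = 6, c = 1.
So P(t) = -4t^2 + 6t + 1.
Check: P(0) = 1. ✓

P(t) = -4t^2 + 6t + 1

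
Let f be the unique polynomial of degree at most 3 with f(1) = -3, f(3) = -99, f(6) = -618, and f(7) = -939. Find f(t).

f(t) = -2t^3 - 5t^2 - 2t + 6

Write f(t) = at^3 + bt^2 + ct + d. Substituting each data point gives a linear system:
  a + b + c + d = -3
  27a + 9b + 3c + d = -99
  216a + 36b + 6c + d = -618
  343a + 49b + 7c + d = -939
Solving the system yields a = -2, b = -5, c = -2, d = 6.
So f(t) = -2t³ - 5t² - 2t + 6.
Check: f(1) = -3. ✓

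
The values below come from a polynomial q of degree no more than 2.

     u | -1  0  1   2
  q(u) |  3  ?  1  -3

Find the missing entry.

3

On equispaced nodes a degree-2 polynomial has vanishing third forward difference, so
  - q(-1) + 3·q(0) - 3·q(1) + q(2) = 0.
Substituting the known values and solving for q(0):
  3·q(0) = 9
  q(0) = 3.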